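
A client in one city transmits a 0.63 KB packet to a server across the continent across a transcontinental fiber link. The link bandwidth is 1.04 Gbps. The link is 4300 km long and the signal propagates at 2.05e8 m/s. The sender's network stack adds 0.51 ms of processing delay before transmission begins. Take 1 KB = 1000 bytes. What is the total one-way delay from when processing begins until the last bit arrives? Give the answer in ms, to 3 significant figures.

L = 5040 bits.
Transmission delay = L/R = 5040 / 1040000000 = 0.00484615 ms.
Propagation delay = d/s = 4300000 m / 2.05e+08 m/s = 20.9756 ms.
Plus processing delay 0.51 ms = 0.51 ms.
Total = 21.5 ms.

21.5 ms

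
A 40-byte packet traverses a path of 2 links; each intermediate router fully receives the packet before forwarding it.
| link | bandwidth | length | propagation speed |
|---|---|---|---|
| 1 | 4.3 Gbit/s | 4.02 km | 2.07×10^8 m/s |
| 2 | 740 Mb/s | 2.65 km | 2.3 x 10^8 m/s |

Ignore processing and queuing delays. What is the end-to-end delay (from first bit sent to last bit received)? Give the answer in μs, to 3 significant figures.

L = 40 × 8 = 320 bits.
Transmission delays (L/R per hop): 0.0744186, 0.432432 μs; sum = 0.506851 μs.
Propagation delays (d/s per hop): 19.4203, 11.5217 μs; sum = 30.942 μs.
End-to-end = 31.4 μs.

31.4 μs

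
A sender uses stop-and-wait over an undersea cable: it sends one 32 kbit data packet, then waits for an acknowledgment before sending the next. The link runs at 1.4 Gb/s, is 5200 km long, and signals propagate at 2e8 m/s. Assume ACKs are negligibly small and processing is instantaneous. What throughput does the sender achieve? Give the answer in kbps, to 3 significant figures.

615 kbps

t_tx = L/R = 32000/1400000000 = 2.28571e-05 s.
t_prop = 5200000/200000000 = 0.026 s; RTT = 0.052 s.
Cycle = t_tx + RTT = 0.0520229 s.
Throughput = L / cycle = 32000 / 0.0520229 = 615 kbps.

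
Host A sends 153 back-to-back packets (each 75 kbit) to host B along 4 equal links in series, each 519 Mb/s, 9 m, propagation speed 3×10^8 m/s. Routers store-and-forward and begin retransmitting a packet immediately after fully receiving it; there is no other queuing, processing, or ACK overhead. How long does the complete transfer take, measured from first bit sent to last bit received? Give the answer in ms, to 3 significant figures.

Per-hop transmission t_tx = L/R = 75000/519000000 = 0.144509 ms.
Per-hop propagation t_prop = 9/300000000 = 3e-05 ms.
Pipeline fill: first packet needs 4·t_tx to clear all hops; remaining 152 packets each add one t_tx.
Total = (4+153-1)·t_tx + 4·t_prop = 156·0.144509 + 4·3e-05 = 22.5 ms.

22.5 ms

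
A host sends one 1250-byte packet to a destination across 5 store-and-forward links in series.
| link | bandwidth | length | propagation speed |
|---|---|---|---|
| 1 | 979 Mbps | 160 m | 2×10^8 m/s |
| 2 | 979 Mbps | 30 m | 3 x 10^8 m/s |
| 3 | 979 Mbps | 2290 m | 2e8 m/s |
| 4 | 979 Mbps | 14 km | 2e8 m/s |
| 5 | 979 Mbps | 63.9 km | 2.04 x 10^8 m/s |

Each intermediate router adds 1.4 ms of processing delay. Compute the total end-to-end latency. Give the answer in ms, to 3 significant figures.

6.05 ms

L = 1250 × 8 = 10000 bits.
Transmission delay per hop = L/R = 10000/979000000 = 0.0102145 ms; 5 hops → 0.0510725 ms.
Propagation delays (d/s per hop): 0.0008, 0.0001, 0.01145, 0.07, 0.313235 ms; sum = 0.395585 ms.
Processing at 4 router(s): 4 × 1.4 ms = 5.6 ms.
End-to-end = 6.05 ms.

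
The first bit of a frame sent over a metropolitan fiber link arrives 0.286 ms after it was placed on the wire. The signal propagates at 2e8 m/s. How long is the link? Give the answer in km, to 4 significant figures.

d = s × t_prop = 200000000 × 0.000286 = 57.20 km.

57.20 km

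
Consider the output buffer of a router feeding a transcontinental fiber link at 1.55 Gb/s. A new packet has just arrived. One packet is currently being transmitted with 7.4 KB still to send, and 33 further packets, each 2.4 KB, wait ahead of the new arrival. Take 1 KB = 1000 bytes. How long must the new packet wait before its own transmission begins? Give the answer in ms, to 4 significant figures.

Each queued packet: L/R = 19200/1550000000 = 0.0123871 ms.
33 queued → 0.408774 ms.
Plus remaining 59200 bits of current packet: 0.0381935 ms.
Queuing delay = 0.4470 ms.

0.4470 ms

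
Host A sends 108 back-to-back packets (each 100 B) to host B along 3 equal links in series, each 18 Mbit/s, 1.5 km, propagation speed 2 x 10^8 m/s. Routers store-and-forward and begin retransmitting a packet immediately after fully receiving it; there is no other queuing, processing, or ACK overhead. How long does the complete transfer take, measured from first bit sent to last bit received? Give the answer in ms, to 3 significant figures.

4.91 ms

Per-hop transmission t_tx = L/R = 800/18000000 = 0.0444444 ms.
Per-hop propagation t_prop = 1500/200000000 = 0.0075 ms.
Pipeline fill: first packet needs 3·t_tx to clear all hops; remaining 107 packets each add one t_tx.
Total = (3+108-1)·t_tx + 3·t_prop = 110·0.0444444 + 3·0.0075 = 4.91 ms.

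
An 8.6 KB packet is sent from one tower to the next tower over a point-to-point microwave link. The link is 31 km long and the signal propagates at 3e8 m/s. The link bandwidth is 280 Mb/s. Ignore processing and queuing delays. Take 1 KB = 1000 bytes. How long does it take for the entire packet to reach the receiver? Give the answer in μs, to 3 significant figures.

L = 68800 bits.
Transmission delay = L/R = 68800 / 280000000 = 245.714 μs.
Propagation delay = d/s = 31000 m / 300000000 m/s = 103.333 μs.
Total = 349 μs.

349 μs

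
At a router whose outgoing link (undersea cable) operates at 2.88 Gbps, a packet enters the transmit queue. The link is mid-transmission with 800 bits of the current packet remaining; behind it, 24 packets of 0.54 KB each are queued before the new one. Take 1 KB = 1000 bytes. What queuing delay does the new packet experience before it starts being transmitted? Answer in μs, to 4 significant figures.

Each queued packet: L/R = 4320/2880000000 = 1.5 μs.
24 queued → 36 μs.
Plus remaining 800 bits of current packet: 0.277778 μs.
Queuing delay = 36.28 μs.

36.28 μs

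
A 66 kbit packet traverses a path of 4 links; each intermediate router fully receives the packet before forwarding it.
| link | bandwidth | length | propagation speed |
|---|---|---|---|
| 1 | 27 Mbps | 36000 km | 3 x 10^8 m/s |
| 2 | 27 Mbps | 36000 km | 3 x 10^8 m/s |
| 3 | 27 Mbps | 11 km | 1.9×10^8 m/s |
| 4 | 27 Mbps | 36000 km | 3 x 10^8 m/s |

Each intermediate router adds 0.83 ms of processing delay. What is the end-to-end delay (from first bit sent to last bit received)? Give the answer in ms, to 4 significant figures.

372.3 ms

L = 66000 bits.
Transmission delay per hop = L/R = 66000/27000000 = 2.44444 ms; 4 hops → 9.77778 ms.
Propagation delays (d/s per hop): 120, 120, 0.0578947, 120 ms; sum = 360.058 ms.
Processing at 3 router(s): 3 × 0.83 ms = 2.49 ms.
End-to-end = 372.3 ms.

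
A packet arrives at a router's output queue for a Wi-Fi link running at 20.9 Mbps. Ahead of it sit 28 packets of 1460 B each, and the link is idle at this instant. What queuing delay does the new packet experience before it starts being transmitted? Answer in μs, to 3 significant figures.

Each queued packet: L/R = 11680/20900000 = 558.852 μs.
28 queued → 15647.8 μs.
Queuing delay = 15600 μs.

15600 μs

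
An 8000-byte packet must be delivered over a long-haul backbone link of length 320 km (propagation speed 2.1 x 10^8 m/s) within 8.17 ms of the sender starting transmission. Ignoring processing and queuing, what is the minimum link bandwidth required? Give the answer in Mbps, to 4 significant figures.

9.630 Mbps

L = 64000 bits.
Propagation delay = 320000 / 210000000 = 1.52381 ms.
Transmission budget = 8.17 − 1.52381 = 6.64619 ms.
R ≥ L / t_tx = 64000 bits / 0.00664619 s = 9.630 Mbps.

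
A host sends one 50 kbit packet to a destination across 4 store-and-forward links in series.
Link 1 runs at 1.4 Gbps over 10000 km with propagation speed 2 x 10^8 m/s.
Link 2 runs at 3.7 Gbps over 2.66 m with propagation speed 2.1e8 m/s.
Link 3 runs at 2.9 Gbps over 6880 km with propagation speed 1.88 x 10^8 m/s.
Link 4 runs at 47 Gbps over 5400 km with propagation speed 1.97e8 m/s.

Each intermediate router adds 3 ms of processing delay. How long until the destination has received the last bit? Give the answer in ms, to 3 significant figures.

L = 50000 bits.
Transmission delays (L/R per hop): 0.0357143, 0.0135135, 0.0172414, 0.00106383 ms; sum = 0.067533 ms.
Propagation delays (d/s per hop): 50, 1.26667e-05, 36.5957, 27.4112 ms; sum = 114.007 ms.
Processing at 3 router(s): 3 × 3 ms = 9 ms.
End-to-end = 123 ms.

123 ms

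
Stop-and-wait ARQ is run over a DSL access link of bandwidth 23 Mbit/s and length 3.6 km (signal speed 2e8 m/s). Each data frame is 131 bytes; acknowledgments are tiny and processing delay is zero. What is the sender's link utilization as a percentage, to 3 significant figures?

55.9 %

t_tx = L/R = 1048/23000000 = 4.55652e-05 s.
t_prop = 3600/200000000 = 1.8e-05 s; RTT = 3.6e-05 s.
Cycle = t_tx + RTT = 8.15652e-05 s.
Utilization = t_tx / cycle = 4.55652e-05/8.15652e-05 = 55.9 %.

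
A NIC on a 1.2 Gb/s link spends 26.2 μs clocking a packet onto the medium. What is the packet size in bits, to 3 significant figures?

L = R × t_tx = 1200000000 b/s × 2.62e-05 s = 31440 bits.

31400 bits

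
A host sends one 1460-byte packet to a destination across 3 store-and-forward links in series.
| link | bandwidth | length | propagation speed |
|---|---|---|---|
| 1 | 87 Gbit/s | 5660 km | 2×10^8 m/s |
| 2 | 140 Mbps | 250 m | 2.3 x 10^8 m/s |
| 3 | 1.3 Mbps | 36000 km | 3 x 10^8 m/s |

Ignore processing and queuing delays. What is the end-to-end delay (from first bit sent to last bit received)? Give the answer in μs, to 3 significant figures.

157000 μs

L = 1460 × 8 = 11680 bits.
Transmission delays (L/R per hop): 0.134253, 83.4286, 8984.62 μs; sum = 9068.18 μs.
Propagation delays (d/s per hop): 28300, 1.08696, 120000 μs; sum = 148301 μs.
End-to-end = 157000 μs.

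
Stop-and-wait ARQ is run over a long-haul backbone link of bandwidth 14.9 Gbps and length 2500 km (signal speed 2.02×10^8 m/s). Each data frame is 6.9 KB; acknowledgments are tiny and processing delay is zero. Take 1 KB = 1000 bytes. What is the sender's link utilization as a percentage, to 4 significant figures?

0.01496 %

t_tx = L/R = 55200/14900000000 = 3.7047e-06 s.
t_prop = 2500000/202000000 = 0.0123762 s; RTT = 0.0247525 s.
Cycle = t_tx + RTT = 0.0247562 s.
Utilization = t_tx / cycle = 3.7047e-06/0.0247562 = 0.01496 %.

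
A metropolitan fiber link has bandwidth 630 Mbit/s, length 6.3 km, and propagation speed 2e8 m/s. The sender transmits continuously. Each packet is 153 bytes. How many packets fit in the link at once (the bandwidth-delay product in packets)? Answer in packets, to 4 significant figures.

16.21 packets

Propagation delay = 6300 / 200000000 = 3.15e-05 s.
BDP = R × t_prop = 630000000 × 3.15e-05 = 19845 bits.
In packets of 1224 bits: 16.21 packets.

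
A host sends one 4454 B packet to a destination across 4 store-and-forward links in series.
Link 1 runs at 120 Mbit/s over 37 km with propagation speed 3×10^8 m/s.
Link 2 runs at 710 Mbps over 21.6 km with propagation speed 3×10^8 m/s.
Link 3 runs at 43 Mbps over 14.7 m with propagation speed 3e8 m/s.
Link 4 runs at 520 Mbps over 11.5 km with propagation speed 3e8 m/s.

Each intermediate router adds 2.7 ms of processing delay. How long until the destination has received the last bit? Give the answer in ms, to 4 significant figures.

9.578 ms

L = 4454 × 8 = 35632 bits.
Transmission delays (L/R per hop): 0.296933, 0.0501859, 0.828651, 0.0685231 ms; sum = 1.24429 ms.
Propagation delays (d/s per hop): 0.123333, 0.072, 4.9e-05, 0.0383333 ms; sum = 0.233716 ms.
Processing at 3 router(s): 3 × 2.7 ms = 8.1 ms.
End-to-end = 9.578 ms.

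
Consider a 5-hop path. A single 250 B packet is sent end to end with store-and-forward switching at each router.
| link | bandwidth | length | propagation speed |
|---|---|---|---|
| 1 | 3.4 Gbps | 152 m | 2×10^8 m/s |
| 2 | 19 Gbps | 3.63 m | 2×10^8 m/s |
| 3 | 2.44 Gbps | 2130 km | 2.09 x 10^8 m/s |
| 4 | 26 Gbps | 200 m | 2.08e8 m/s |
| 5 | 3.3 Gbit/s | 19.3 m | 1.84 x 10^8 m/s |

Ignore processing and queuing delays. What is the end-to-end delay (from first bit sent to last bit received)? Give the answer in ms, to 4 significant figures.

L = 250 × 8 = 2000 bits.
Transmission delays (L/R per hop): 0.000588235, 0.000105263, 0.000819672, 7.69231e-05, 0.000606061 ms; sum = 0.00219615 ms.
Propagation delays (d/s per hop): 0.00076, 1.815e-05, 10.1914, 0.000961538, 0.000104891 ms; sum = 10.1932 ms.
End-to-end = 10.20 ms.

10.20 ms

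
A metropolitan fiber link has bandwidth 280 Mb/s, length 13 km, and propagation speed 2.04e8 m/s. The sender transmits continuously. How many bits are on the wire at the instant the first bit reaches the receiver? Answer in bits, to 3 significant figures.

Propagation delay = 13000 / 204000000 = 6.37255e-05 s.
BDP = R × t_prop = 280000000 × 6.37255e-05 = 17843.1 bits.

17800 bits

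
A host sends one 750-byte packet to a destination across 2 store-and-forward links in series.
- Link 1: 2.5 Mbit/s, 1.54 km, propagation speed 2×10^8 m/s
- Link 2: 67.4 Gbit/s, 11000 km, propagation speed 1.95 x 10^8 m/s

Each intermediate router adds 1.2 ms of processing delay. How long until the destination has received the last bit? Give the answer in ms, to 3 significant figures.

60.0 ms

L = 750 × 8 = 6000 bits.
Transmission delays (L/R per hop): 2.4, 8.90208e-05 ms; sum = 2.40009 ms.
Propagation delays (d/s per hop): 0.0077, 56.4103 ms; sum = 56.418 ms.
Processing at 1 router(s): 1 × 1.2 ms = 1.2 ms.
End-to-end = 60.0 ms.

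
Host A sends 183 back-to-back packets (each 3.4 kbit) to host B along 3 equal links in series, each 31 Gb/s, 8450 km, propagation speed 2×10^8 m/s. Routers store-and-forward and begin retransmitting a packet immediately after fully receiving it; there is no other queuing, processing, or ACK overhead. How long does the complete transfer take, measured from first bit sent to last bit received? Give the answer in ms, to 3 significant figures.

127 ms

Per-hop transmission t_tx = L/R = 3400/31000000000 = 0.000109677 ms.
Per-hop propagation t_prop = 8450000/200000000 = 42.25 ms.
Pipeline fill: first packet needs 3·t_tx to clear all hops; remaining 182 packets each add one t_tx.
Total = (3+183-1)·t_tx + 3·t_prop = 185·0.000109677 + 3·42.25 = 127 ms.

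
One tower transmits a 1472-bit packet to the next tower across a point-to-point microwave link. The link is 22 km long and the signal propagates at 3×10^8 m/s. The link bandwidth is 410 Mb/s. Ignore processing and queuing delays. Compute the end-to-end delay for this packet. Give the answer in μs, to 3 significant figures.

76.9 μs

Transmission delay = L/R = 1472 / 410000000 = 3.59024 μs.
Propagation delay = d/s = 22000 m / 300000000 m/s = 73.3333 μs.
Total = 76.9 μs.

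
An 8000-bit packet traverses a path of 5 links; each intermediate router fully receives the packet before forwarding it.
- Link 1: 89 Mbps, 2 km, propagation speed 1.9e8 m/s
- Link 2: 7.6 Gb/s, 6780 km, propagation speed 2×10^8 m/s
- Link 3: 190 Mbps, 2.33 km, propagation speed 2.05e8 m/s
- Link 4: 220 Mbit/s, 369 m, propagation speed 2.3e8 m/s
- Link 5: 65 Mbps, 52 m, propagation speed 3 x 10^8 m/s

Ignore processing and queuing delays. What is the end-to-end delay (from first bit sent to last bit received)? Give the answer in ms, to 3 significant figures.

34.2 ms

Transmission delays (L/R per hop): 0.0898876, 0.00105263, 0.0421053, 0.0363636, 0.123077 ms; sum = 0.292486 ms.
Propagation delays (d/s per hop): 0.0105263, 33.9, 0.0113659, 0.00160435, 0.000173333 ms; sum = 33.9237 ms.
End-to-end = 34.2 ms.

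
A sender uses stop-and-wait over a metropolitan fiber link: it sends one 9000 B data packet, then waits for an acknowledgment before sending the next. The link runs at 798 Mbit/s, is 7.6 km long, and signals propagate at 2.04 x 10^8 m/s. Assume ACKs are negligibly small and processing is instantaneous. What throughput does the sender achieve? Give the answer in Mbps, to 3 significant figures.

437 Mbps

t_tx = L/R = 72000/798000000 = 9.02256e-05 s.
t_prop = 7600/204000000 = 3.72549e-05 s; RTT = 7.45098e-05 s.
Cycle = t_tx + RTT = 0.000164735 s.
Throughput = L / cycle = 72000 / 0.000164735 = 437 Mbps.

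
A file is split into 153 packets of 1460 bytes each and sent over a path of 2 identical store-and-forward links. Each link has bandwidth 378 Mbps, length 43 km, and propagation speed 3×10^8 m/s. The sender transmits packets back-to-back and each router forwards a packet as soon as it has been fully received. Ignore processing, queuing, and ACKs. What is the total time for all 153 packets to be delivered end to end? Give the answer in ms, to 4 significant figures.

5.045 ms

Per-hop transmission t_tx = L/R = 11680/378000000 = 0.0308995 ms.
Per-hop propagation t_prop = 43000/300000000 = 0.143333 ms.
Pipeline fill: first packet needs 2·t_tx to clear all hops; remaining 152 packets each add one t_tx.
Total = (2+153-1)·t_tx + 2·t_prop = 154·0.0308995 + 2·0.143333 = 5.045 ms.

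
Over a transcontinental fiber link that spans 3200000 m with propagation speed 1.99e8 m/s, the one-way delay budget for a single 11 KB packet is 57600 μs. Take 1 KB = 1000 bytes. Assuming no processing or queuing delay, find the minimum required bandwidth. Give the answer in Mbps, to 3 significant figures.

L = 88000 bits.
Propagation delay = 3200000 / 199000000 = 16080.4 μs.
Transmission budget = 57600 − 16080.4 = 41519.6 μs.
R ≥ L / t_tx = 88000 bits / 0.0415196 s = 2.12 Mbps.

2.12 Mbps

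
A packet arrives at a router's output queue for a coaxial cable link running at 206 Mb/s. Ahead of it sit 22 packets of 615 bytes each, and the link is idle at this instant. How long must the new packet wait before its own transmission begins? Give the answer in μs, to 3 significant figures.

525 μs

Each queued packet: L/R = 4920/206000000 = 23.8835 μs.
22 queued → 525.437 μs.
Queuing delay = 525 μs.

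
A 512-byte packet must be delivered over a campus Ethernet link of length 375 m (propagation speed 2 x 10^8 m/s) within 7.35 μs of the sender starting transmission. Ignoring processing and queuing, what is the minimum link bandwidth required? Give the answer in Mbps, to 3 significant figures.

L = 4096 bits.
Propagation delay = 375 / 200000000 = 1.875 μs.
Transmission budget = 7.35 − 1.875 = 5.475 μs.
R ≥ L / t_tx = 4096 bits / 5.475e-06 s = 748 Mbps.

748 Mbps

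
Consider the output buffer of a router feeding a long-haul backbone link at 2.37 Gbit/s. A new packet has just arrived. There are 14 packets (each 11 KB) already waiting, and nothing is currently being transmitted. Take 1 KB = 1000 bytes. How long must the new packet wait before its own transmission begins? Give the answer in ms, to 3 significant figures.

Each queued packet: L/R = 88000/2370000000 = 0.0371308 ms.
14 queued → 0.519831 ms.
Queuing delay = 0.520 ms.

0.520 ms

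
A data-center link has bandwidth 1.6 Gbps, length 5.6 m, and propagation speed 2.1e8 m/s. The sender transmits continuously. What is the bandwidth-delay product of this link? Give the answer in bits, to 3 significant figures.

42.7 bits

Propagation delay = 5.6 / 210000000 = 2.66667e-08 s.
BDP = R × t_prop = 1600000000 × 2.66667e-08 = 42.6667 bits.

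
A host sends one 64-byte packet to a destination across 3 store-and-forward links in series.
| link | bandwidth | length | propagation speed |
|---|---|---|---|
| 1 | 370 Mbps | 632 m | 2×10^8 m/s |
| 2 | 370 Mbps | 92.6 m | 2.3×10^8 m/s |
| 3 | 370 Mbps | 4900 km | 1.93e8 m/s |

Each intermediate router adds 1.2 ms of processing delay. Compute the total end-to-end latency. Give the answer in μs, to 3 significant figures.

27800 μs

L = 64 × 8 = 512 bits.
Transmission delay per hop = L/R = 512/370000000 = 1.38378 μs; 3 hops → 4.15135 μs.
Propagation delays (d/s per hop): 3.16, 0.402609, 25388.6 μs; sum = 25392.2 μs.
Processing at 2 router(s): 2 × 1.2 ms = 2400 μs.
End-to-end = 27800 μs.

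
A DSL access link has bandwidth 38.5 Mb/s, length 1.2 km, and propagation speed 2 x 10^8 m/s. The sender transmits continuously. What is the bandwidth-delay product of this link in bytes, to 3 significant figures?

Propagation delay = 1200 / 200000000 = 6e-06 s.
BDP = R × t_prop = 38500000 × 6e-06 = 231 bits.
In bytes: 231/8 = 28.9 bytes.

28.9 bytes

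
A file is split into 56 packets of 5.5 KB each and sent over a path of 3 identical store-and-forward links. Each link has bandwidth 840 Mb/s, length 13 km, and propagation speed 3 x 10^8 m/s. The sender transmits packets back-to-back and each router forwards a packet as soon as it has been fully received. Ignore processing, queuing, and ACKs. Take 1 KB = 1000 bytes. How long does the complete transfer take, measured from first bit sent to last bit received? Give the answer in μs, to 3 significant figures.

3170 μs

Per-hop transmission t_tx = L/R = 44000/840000000 = 52.381 μs.
Per-hop propagation t_prop = 13000/300000000 = 43.3333 μs.
Pipeline fill: first packet needs 3·t_tx to clear all hops; remaining 55 packets each add one t_tx.
Total = (3+56-1)·t_tx + 3·t_prop = 58·52.381 + 3·43.3333 = 3170 μs.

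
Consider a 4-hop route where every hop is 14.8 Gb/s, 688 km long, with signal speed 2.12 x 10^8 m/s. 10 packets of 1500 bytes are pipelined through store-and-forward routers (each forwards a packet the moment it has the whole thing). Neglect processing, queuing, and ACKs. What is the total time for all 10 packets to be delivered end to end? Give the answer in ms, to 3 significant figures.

13.0 ms

Per-hop transmission t_tx = L/R = 12000/14800000000 = 0.000810811 ms.
Per-hop propagation t_prop = 688000/212000000 = 3.24528 ms.
Pipeline fill: first packet needs 4·t_tx to clear all hops; remaining 9 packets each add one t_tx.
Total = (4+10-1)·t_tx + 4·t_prop = 13·0.000810811 + 4·3.24528 = 13.0 ms.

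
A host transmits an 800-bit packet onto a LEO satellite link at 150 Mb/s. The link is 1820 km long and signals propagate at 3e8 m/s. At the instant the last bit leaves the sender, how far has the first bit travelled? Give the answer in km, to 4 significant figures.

t_tx = L/R = 800/150000000 = 5.33333e-06 s.
Distance = s × t_tx = 300000000 × 5.33333e-06 = 1.600 km.

1.600 km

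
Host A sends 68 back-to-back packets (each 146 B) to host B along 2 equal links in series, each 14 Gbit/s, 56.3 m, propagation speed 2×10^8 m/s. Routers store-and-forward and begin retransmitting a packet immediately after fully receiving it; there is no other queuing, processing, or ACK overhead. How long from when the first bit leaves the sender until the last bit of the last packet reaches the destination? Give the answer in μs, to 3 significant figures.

6.32 μs

Per-hop transmission t_tx = L/R = 1168/14000000000 = 0.0834286 μs.
Per-hop propagation t_prop = 56.3/200000000 = 0.2815 μs.
Pipeline fill: first packet needs 2·t_tx to clear all hops; remaining 67 packets each add one t_tx.
Total = (2+68-1)·t_tx + 2·t_prop = 69·0.0834286 + 2·0.2815 = 6.32 μs.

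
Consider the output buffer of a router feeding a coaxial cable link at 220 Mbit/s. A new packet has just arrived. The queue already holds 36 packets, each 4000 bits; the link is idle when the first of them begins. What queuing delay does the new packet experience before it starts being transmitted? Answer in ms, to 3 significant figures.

Each queued packet: L/R = 4000/220000000 = 0.0181818 ms.
36 queued → 0.654545 ms.
Queuing delay = 0.655 ms.

0.655 ms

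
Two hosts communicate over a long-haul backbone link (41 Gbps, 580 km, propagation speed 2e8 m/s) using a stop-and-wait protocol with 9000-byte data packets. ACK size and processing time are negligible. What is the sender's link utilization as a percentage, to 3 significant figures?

t_tx = L/R = 72000/41000000000 = 1.7561e-06 s.
t_prop = 580000/200000000 = 0.0029 s; RTT = 0.0058 s.
Cycle = t_tx + RTT = 0.00580176 s.
Utilization = t_tx / cycle = 1.7561e-06/0.00580176 = 0.0303 %.

0.0303 %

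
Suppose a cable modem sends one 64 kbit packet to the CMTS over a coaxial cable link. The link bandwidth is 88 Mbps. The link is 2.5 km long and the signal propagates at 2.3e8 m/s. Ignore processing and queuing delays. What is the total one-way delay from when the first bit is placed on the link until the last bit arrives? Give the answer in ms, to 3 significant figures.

L = 64000 bits.
Transmission delay = L/R = 64000 / 88000000 = 0.727273 ms.
Propagation delay = d/s = 2500 m / 2.3e+08 m/s = 0.0108696 ms.
Total = 0.738 ms.

0.738 ms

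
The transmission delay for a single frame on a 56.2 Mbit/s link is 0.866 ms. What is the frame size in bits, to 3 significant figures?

L = R × t_tx = 56200000 b/s × 0.000866 s = 48669.2 bits.

48700 bits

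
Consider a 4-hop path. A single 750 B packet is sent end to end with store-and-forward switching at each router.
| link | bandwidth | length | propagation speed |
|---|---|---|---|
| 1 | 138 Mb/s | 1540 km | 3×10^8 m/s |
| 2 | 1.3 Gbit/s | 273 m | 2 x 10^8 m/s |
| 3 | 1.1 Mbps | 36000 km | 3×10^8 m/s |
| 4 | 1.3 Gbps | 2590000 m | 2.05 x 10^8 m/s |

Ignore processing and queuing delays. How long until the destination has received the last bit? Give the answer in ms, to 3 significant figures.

143 ms

L = 750 × 8 = 6000 bits.
Transmission delays (L/R per hop): 0.0434783, 0.00461538, 5.45455, 0.00461538 ms; sum = 5.50725 ms.
Propagation delays (d/s per hop): 5.13333, 0.001365, 120, 12.6341 ms; sum = 137.769 ms.
End-to-end = 143 ms.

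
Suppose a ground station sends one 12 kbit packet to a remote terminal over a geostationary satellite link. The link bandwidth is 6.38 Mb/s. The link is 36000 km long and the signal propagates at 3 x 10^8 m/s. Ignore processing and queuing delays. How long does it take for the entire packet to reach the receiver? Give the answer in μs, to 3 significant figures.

122000 μs

L = 12000 bits.
Transmission delay = L/R = 12000 / 6380000 = 1880.88 μs.
Propagation delay = d/s = 36000000 m / 300000000 m/s = 120000 μs.
Total = 122000 μs.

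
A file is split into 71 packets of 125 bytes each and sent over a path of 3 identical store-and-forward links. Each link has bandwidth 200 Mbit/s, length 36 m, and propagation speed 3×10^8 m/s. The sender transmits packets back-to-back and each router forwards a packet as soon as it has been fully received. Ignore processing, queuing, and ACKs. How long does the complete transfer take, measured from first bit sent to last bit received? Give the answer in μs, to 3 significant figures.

365 μs

Per-hop transmission t_tx = L/R = 1000/200000000 = 5 μs.
Per-hop propagation t_prop = 36/300000000 = 0.12 μs.
Pipeline fill: first packet needs 3·t_tx to clear all hops; remaining 70 packets each add one t_tx.
Total = (3+71-1)·t_tx + 3·t_prop = 73·5 + 3·0.12 = 365 μs.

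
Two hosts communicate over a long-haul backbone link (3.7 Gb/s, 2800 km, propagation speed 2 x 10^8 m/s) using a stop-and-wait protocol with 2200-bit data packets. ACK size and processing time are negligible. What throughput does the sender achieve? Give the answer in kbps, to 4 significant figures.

78.57 kbps

t_tx = L/R = 2200/3700000000 = 5.94595e-07 s.
t_prop = 2800000/200000000 = 0.014 s; RTT = 0.028 s.
Cycle = t_tx + RTT = 0.0280006 s.
Throughput = L / cycle = 2200 / 0.0280006 = 78.57 kbps.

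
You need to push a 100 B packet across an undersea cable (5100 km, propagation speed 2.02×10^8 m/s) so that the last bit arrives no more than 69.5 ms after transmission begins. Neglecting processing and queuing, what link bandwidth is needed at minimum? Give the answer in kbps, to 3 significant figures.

18.1 kbps

L = 800 bits.
Propagation delay = 5100000 / 202000000 = 25.2475 ms.
Transmission budget = 69.5 − 25.2475 = 44.2525 ms.
R ≥ L / t_tx = 800 bits / 0.0442525 s = 18.1 kbps.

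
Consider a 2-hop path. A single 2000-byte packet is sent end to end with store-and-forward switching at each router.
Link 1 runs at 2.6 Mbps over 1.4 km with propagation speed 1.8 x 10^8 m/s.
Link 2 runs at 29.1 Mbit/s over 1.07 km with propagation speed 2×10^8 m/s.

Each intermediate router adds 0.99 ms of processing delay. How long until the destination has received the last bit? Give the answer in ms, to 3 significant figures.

L = 2000 × 8 = 16000 bits.
Transmission delays (L/R per hop): 6.15385, 0.549828 ms; sum = 6.70367 ms.
Propagation delays (d/s per hop): 0.00777778, 0.00535 ms; sum = 0.0131278 ms.
Processing at 1 router(s): 1 × 0.99 ms = 0.99 ms.
End-to-end = 7.71 ms.

7.71 ms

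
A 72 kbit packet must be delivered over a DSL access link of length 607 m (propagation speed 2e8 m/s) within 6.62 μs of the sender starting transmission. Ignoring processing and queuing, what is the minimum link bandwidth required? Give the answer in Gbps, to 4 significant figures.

Propagation delay = 607 / 200000000 = 3.035 μs.
Transmission budget = 6.62 − 3.035 = 3.585 μs.
R ≥ L / t_tx = 72000 bits / 3.585e-06 s = 20.08 Gbps.

20.08 Gbps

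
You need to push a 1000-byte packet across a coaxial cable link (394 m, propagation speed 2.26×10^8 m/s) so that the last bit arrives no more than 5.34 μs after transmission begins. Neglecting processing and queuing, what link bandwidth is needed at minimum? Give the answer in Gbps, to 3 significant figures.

L = 8000 bits.
Propagation delay = 394 / 2.26e+08 = 1.74336 μs.
Transmission budget = 5.34 − 1.74336 = 3.59664 μs.
R ≥ L / t_tx = 8000 bits / 3.59664e-06 s = 2.22 Gbps.

2.22 Gbps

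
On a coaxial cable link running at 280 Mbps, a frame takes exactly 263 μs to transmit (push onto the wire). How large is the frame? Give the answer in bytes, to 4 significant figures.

9205 bytes

L = R × t_tx = 280000000 b/s × 0.000263 s = 73640 bits.
In bytes: 73640 / 8 = 9205 bytes.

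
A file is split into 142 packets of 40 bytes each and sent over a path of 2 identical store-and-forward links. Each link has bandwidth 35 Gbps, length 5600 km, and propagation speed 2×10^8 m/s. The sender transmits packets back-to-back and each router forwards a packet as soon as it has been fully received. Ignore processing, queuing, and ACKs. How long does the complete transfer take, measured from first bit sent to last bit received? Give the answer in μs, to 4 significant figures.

Per-hop transmission t_tx = L/R = 320/35000000000 = 0.00914286 μs.
Per-hop propagation t_prop = 5600000/200000000 = 28000 μs.
Pipeline fill: first packet needs 2·t_tx to clear all hops; remaining 141 packets each add one t_tx.
Total = (2+142-1)·t_tx + 2·t_prop = 143·0.00914286 + 2·28000 = 56000 μs.

56000 μs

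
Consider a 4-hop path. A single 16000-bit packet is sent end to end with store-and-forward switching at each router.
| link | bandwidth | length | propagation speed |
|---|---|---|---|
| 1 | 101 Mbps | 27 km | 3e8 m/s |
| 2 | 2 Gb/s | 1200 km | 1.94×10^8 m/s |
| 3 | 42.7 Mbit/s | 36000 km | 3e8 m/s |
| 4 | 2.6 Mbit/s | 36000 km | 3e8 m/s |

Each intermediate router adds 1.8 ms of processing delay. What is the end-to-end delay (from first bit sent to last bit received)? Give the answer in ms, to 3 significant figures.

Transmission delays (L/R per hop): 0.158416, 0.008, 0.374707, 6.15385 ms; sum = 6.69497 ms.
Propagation delays (d/s per hop): 0.09, 6.18557, 120, 120 ms; sum = 246.276 ms.
Processing at 3 router(s): 3 × 1.8 ms = 5.4 ms.
End-to-end = 258 ms.

258 ms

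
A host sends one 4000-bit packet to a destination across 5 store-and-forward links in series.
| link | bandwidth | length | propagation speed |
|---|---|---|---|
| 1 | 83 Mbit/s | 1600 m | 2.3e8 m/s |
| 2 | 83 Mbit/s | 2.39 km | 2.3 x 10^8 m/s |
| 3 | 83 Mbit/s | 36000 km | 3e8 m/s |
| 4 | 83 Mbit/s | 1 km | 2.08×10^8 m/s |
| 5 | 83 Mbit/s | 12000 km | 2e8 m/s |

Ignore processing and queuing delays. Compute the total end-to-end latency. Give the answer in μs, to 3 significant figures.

180000 μs

Transmission delay per hop = L/R = 4000/83000000 = 48.1928 μs; 5 hops → 240.964 μs.
Propagation delays (d/s per hop): 6.95652, 10.3913, 120000, 4.80769, 60000 μs; sum = 180022 μs.
End-to-end = 180000 μs.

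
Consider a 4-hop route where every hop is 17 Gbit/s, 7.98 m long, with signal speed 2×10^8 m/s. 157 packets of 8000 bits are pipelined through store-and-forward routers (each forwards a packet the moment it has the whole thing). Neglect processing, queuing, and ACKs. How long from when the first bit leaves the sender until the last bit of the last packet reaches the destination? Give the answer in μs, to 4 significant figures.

Per-hop transmission t_tx = L/R = 8000/17000000000 = 0.470588 μs.
Per-hop propagation t_prop = 7.98/200000000 = 0.0399 μs.
Pipeline fill: first packet needs 4·t_tx to clear all hops; remaining 156 packets each add one t_tx.
Total = (4+157-1)·t_tx + 4·t_prop = 160·0.470588 + 4·0.0399 = 75.45 μs.

75.45 μs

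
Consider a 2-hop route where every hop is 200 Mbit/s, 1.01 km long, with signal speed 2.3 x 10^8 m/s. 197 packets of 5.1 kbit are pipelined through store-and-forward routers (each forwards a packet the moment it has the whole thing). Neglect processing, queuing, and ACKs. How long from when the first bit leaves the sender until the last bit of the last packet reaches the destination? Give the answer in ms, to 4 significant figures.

Per-hop transmission t_tx = L/R = 5100/200000000 = 0.0255 ms.
Per-hop propagation t_prop = 1010/2.3e+08 = 0.0043913 ms.
Pipeline fill: first packet needs 2·t_tx to clear all hops; remaining 196 packets each add one t_tx.
Total = (2+197-1)·t_tx + 2·t_prop = 198·0.0255 + 2·0.0043913 = 5.058 ms.

5.058 ms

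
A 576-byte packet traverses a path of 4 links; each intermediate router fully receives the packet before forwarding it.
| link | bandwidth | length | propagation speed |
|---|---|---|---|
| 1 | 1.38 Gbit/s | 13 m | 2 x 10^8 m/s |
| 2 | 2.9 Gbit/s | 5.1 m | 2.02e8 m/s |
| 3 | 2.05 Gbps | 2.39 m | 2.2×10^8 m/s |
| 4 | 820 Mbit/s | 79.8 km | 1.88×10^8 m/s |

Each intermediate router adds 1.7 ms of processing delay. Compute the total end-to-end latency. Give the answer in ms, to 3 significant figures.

5.54 ms

L = 576 × 8 = 4608 bits.
Transmission delays (L/R per hop): 0.00333913, 0.00158897, 0.0022478, 0.00561951 ms; sum = 0.0127954 ms.
Propagation delays (d/s per hop): 6.5e-05, 2.52475e-05, 1.08636e-05, 0.424468 ms; sum = 0.424569 ms.
Processing at 3 router(s): 3 × 1.7 ms = 5.1 ms.
End-to-end = 5.54 ms.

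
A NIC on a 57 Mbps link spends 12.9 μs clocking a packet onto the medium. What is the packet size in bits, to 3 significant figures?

L = R × t_tx = 57000000 b/s × 1.29e-05 s = 735.3 bits.

735 bits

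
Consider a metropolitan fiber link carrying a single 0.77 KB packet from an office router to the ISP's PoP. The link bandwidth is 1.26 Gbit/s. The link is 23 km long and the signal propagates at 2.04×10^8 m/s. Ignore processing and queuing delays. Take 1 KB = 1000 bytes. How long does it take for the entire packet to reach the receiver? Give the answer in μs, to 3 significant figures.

118 μs

L = 6160 bits.
Transmission delay = L/R = 6160 / 1260000000 = 4.88889 μs.
Propagation delay = d/s = 23000 m / 204000000 m/s = 112.745 μs.
Total = 118 μs.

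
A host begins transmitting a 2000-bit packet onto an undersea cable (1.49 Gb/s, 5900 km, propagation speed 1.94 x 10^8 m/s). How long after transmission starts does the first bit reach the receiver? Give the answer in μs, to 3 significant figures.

30400 μs

First bit experiences only propagation delay: d/s = 5900000/194000000 = 30400 μs.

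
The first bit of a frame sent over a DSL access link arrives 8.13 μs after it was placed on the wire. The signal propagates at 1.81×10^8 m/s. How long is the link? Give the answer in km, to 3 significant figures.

d = s × t_prop = 181000000 × 8.13e-06 = 1.47 km.

1.47 km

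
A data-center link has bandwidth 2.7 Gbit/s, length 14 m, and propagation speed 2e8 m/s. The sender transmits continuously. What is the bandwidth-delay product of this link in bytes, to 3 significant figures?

Propagation delay = 14 / 200000000 = 7e-08 s.
BDP = R × t_prop = 2700000000 × 7e-08 = 189 bits.
In bytes: 189/8 = 23.6 bytes.

23.6 bytes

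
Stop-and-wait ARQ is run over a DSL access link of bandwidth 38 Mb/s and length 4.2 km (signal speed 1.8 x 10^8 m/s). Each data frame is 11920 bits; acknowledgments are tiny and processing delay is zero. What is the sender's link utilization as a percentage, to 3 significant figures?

t_tx = L/R = 11920/38000000 = 0.000313684 s.
t_prop = 4200/180000000 = 2.33333e-05 s; RTT = 4.66667e-05 s.
Cycle = t_tx + RTT = 0.000360351 s.
Utilization = t_tx / cycle = 0.000313684/0.000360351 = 87.0 %.

87.0 %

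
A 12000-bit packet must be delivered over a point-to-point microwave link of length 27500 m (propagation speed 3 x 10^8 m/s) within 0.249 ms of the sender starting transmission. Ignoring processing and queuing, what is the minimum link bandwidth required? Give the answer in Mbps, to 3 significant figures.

Propagation delay = 27500 / 300000000 = 0.0916667 ms.
Transmission budget = 0.249 − 0.0916667 = 0.157333 ms.
R ≥ L / t_tx = 12000 bits / 0.000157333 s = 76.3 Mbps.

76.3 Mbps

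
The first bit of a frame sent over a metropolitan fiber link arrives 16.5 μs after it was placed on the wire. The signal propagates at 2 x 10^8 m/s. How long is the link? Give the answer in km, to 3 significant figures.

d = s × t_prop = 200000000 × 1.65e-05 = 3.30 km.

3.30 km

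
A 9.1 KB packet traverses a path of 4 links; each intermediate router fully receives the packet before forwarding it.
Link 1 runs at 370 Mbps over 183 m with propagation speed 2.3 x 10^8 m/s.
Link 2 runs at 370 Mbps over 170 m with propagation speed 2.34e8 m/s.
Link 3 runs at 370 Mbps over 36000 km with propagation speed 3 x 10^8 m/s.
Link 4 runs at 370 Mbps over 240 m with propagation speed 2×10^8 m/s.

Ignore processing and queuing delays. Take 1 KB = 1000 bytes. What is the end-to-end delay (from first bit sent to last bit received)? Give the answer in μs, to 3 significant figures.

121000 μs

L = 72800 bits.
Transmission delay per hop = L/R = 72800/370000000 = 196.757 μs; 4 hops → 787.027 μs.
Propagation delays (d/s per hop): 0.795652, 0.726496, 120000, 1.2 μs; sum = 120003 μs.
End-to-end = 121000 μs.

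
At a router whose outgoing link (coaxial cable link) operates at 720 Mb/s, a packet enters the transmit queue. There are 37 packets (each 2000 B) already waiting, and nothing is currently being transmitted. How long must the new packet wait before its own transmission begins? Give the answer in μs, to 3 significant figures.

Each queued packet: L/R = 16000/720000000 = 22.2222 μs.
37 queued → 822.222 μs.
Queuing delay = 822 μs.

822 μs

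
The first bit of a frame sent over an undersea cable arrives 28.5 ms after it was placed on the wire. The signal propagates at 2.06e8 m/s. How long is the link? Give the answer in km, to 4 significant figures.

5871 km

d = s × t_prop = 206000000 × 0.0285 = 5871 km.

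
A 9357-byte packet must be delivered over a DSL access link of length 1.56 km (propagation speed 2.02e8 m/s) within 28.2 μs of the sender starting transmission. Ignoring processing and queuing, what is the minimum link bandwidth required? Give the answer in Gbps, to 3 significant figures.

L = 74856 bits.
Propagation delay = 1560 / 202000000 = 7.72277 μs.
Transmission budget = 28.2 − 7.72277 = 20.4772 μs.
R ≥ L / t_tx = 74856 bits / 2.04772e-05 s = 3.66 Gbps.

3.66 Gbps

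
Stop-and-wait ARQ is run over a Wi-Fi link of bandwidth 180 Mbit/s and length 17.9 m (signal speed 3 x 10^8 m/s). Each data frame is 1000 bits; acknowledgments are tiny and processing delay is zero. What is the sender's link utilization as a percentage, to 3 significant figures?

97.9 %

t_tx = L/R = 1000/180000000 = 5.55556e-06 s.
t_prop = 17.9/300000000 = 5.96667e-08 s; RTT = 1.19333e-07 s.
Cycle = t_tx + RTT = 5.67489e-06 s.
Utilization = t_tx / cycle = 5.55556e-06/5.67489e-06 = 97.9 %.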